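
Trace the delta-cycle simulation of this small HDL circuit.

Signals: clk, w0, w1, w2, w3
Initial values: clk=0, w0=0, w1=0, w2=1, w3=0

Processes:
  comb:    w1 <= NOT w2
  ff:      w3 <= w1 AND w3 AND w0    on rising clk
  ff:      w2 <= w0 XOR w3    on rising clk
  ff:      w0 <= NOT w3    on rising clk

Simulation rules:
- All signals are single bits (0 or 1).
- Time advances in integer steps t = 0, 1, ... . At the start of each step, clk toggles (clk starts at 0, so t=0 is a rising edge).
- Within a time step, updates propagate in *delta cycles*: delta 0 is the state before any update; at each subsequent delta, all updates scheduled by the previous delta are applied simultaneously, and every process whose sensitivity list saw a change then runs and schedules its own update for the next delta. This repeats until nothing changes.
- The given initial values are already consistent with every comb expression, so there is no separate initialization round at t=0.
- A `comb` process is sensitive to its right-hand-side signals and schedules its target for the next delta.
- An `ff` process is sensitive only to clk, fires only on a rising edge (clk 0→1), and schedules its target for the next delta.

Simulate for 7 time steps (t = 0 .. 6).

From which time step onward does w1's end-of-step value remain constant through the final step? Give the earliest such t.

t=0 Δ0: w2=1 w3=0 w1=0 clk=0 w0=0
  Δ1: clk:0→1
  Δ2: w2:1→0, w0:0→1
  Δ3: w1:0→1
  (3Δ to stable)
t=1 Δ0: w2=0 w3=0 w1=1 clk=1 w0=1
  Δ1: clk:1→0
  (1Δ to stable)
t=2 Δ0: w2=0 w3=0 w1=1 clk=0 w0=1
  Δ1: clk:0→1
  Δ2: w2:0→1
  Δ3: w1:1→0
  (3Δ to stable)
t=3 Δ0: w2=1 w3=0 w1=0 clk=1 w0=1
  Δ1: clk:1→0
  (1Δ to stable)
t=4 Δ0: w2=1 w3=0 w1=0 clk=0 w0=1
  Δ1: clk:0→1
  (1Δ to stable)
t=5 Δ0: w2=1 w3=0 w1=0 clk=1 w0=1
  Δ1: clk:1→0
  (1Δ to stable)
t=6 Δ0: w2=1 w3=0 w1=0 clk=0 w0=1
  Δ1: clk:0→1
  (1Δ to stable)

2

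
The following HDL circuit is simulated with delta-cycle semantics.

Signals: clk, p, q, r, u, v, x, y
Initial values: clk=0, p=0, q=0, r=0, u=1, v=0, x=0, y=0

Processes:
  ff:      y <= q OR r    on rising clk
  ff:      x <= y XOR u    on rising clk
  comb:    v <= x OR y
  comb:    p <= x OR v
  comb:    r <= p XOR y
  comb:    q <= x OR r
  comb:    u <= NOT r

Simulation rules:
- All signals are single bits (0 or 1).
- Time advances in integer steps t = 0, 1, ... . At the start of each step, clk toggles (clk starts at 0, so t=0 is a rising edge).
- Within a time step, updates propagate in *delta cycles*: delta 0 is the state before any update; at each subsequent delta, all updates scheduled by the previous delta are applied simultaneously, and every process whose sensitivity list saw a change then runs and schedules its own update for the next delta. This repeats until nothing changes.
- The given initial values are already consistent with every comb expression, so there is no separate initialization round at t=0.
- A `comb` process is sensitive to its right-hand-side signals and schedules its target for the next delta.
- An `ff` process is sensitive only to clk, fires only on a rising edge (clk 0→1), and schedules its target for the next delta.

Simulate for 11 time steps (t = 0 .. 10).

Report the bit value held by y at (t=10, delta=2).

t0.Δ0 x=0 clk=0 r=0 y=0 v=0 q=0 p=0 u=1
t0.Δ1 x=0 clk=1 r=0 y=0 v=0 q=0 p=0 u=1
t0.Δ2 x=1 clk=1 r=0 y=0 v=0 q=0 p=0 u=1
t0.Δ3 x=1 clk=1 r=0 y=0 v=1 q=1 p=1 u=1
t0.Δ4 x=1 clk=1 r=1 y=0 v=1 q=1 p=1 u=1
t0.Δ5 x=1 clk=1 r=1 y=0 v=1 q=1 p=1 u=0
t1.Δ0 x=1 clk=1 r=1 y=0 v=1 q=1 p=1 u=0
t1.Δ1 x=1 clk=0 r=1 y=0 v=1 q=1 p=1 u=0
t2.Δ0 x=1 clk=0 r=1 y=0 v=1 q=1 p=1 u=0
t2.Δ1 x=1 clk=1 r=1 y=0 v=1 q=1 p=1 u=0
t2.Δ2 x=0 clk=1 r=1 y=1 v=1 q=1 p=1 u=0
t2.Δ3 x=0 clk=1 r=0 y=1 v=1 q=1 p=1 u=0
t2.Δ4 x=0 clk=1 r=0 y=1 v=1 q=0 p=1 u=1
t3.Δ0 x=0 clk=1 r=0 y=1 v=1 q=0 p=1 u=1
t3.Δ1 x=0 clk=0 r=0 y=1 v=1 q=0 p=1 u=1
t4.Δ0 x=0 clk=0 r=0 y=1 v=1 q=0 p=1 u=1
t4.Δ1 x=0 clk=1 r=0 y=1 v=1 q=0 p=1 u=1
t4.Δ2 x=0 clk=1 r=0 y=0 v=1 q=0 p=1 u=1
t4.Δ3 x=0 clk=1 r=1 y=0 v=0 q=0 p=1 u=1
t4.Δ4 x=0 clk=1 r=1 y=0 v=0 q=1 p=0 u=0
t4.Δ5 x=0 clk=1 r=0 y=0 v=0 q=1 p=0 u=0
t4.Δ6 x=0 clk=1 r=0 y=0 v=0 q=0 p=0 u=1
t5.Δ0 x=0 clk=1 r=0 y=0 v=0 q=0 p=0 u=1
t5.Δ1 x=0 clk=0 r=0 y=0 v=0 q=0 p=0 u=1
t6.Δ0 x=0 clk=0 r=0 y=0 v=0 q=0 p=0 u=1
t6.Δ1 x=0 clk=1 r=0 y=0 v=0 q=0 p=0 u=1
t6.Δ2 x=1 clk=1 r=0 y=0 v=0 q=0 p=0 u=1
t6.Δ3 x=1 clk=1 r=0 y=0 v=1 q=1 p=1 u=1
t6.Δ4 x=1 clk=1 r=1 y=0 v=1 q=1 p=1 u=1
t6.Δ5 x=1 clk=1 r=1 y=0 v=1 q=1 p=1 u=0
t7.Δ0 x=1 clk=1 r=1 y=0 v=1 q=1 p=1 u=0
t7.Δ1 x=1 clk=0 r=1 y=0 v=1 q=1 p=1 u=0
t8.Δ0 x=1 clk=0 r=1 y=0 v=1 q=1 p=1 u=0
t8.Δ1 x=1 clk=1 r=1 y=0 v=1 q=1 p=1 u=0
t8.Δ2 x=0 clk=1 r=1 y=1 v=1 q=1 p=1 u=0
t8.Δ3 x=0 clk=1 r=0 y=1 v=1 q=1 p=1 u=0
t8.Δ4 x=0 clk=1 r=0 y=1 v=1 q=0 p=1 u=1
t9.Δ0 x=0 clk=1 r=0 y=1 v=1 q=0 p=1 u=1
t9.Δ1 x=0 clk=0 r=0 y=1 v=1 q=0 p=1 u=1
t10.Δ0 x=0 clk=0 r=0 y=1 v=1 q=0 p=1 u=1
t10.Δ1 x=0 clk=1 r=0 y=1 v=1 q=0 p=1 u=1
t10.Δ2 x=0 clk=1 r=0 y=0 v=1 q=0 p=1 u=1
t10.Δ3 x=0 clk=1 r=1 y=0 v=0 q=0 p=1 u=1
t10.Δ4 x=0 clk=1 r=1 y=0 v=0 q=1 p=0 u=0
t10.Δ5 x=0 clk=1 r=0 y=0 v=0 q=1 p=0 u=0
t10.Δ6 x=0 clk=1 r=0 y=0 v=0 q=0 p=0 u=1

0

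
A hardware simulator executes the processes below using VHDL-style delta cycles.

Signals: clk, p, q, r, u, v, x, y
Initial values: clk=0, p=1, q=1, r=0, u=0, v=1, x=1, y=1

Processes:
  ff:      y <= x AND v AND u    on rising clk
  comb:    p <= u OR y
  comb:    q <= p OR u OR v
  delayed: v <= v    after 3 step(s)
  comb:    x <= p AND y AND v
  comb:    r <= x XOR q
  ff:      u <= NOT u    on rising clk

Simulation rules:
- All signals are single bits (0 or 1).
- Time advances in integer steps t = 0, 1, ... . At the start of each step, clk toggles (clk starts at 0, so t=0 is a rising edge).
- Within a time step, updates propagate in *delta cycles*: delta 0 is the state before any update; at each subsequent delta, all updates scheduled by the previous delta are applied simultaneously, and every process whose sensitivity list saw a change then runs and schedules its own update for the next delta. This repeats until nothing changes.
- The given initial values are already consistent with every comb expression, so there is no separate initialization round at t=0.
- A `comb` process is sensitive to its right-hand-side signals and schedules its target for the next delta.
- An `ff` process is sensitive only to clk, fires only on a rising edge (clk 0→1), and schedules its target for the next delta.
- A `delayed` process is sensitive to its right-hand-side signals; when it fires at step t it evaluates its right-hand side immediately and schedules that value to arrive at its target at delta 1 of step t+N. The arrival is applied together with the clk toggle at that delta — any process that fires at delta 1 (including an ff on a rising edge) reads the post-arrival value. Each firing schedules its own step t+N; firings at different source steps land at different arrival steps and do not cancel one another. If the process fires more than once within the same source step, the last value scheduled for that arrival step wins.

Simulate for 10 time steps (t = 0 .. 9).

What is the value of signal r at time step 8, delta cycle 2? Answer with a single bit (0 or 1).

[bits: clk,u,y,q,v,r,p,x]
t=0: Δ0=00111011 Δ1=10111011 Δ2=11011011 Δ3=11011010 Δ4=11011110 | 4Δ
t=1: Δ0=11011110 Δ1=01011110 | 1Δ
t=2: Δ0=01011110 Δ1=11011110 Δ2=10011110 Δ3=10011100 | 3Δ
t=3: Δ0=10011100 Δ1=00011100 | 1Δ
t=4: Δ0=00011100 Δ1=10011100 Δ2=11011100 Δ3=11011110 | 3Δ
t=5: Δ0=11011110 Δ1=01011110 | 1Δ
t=6: Δ0=01011110 Δ1=11011110 Δ2=10011110 Δ3=10011100 | 3Δ
t=7: Δ0=10011100 Δ1=00011100 | 1Δ
t=8: Δ0=00011100 Δ1=10011100 Δ2=11011100 Δ3=11011110 | 3Δ
t=9: Δ0=11011110 Δ1=01011110 | 1Δ

1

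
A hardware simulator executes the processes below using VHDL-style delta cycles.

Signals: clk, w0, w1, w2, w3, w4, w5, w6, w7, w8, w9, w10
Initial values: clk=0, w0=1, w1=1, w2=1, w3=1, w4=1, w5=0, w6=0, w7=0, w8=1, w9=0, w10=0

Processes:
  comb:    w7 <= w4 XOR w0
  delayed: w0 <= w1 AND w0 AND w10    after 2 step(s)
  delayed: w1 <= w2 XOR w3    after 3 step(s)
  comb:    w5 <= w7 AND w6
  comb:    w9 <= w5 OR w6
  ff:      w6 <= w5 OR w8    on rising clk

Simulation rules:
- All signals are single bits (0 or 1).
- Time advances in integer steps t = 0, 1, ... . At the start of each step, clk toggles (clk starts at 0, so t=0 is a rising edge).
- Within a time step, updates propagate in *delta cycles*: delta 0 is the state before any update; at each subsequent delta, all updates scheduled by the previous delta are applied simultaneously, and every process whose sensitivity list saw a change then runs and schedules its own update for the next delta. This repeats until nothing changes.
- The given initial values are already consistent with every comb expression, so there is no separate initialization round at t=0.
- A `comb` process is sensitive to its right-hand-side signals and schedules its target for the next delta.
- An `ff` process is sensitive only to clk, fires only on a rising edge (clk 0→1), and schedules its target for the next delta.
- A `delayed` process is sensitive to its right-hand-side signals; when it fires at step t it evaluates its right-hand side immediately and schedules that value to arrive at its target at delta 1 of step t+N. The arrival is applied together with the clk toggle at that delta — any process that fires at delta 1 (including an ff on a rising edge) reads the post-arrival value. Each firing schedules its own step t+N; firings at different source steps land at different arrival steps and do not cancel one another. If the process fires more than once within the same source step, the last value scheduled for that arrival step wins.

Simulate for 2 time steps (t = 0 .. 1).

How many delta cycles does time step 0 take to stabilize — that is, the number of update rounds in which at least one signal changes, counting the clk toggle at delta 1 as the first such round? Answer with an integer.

3

t=0 Δ0: w5=0 w2=1 w4=1 w0=1 w1=1 w9=0 w3=1 w6=0 w10=0 clk=0 w7=0 w8=1
  Δ1: clk:0→1
  Δ2: w6:0→1
  Δ3: w9:0→1
  (3Δ to stable)
t=1 Δ0: w5=0 w2=1 w4=1 w0=1 w1=1 w9=1 w3=1 w6=1 w10=0 clk=1 w7=0 w8=1
  Δ1: clk:1→0
  (1Δ to stable)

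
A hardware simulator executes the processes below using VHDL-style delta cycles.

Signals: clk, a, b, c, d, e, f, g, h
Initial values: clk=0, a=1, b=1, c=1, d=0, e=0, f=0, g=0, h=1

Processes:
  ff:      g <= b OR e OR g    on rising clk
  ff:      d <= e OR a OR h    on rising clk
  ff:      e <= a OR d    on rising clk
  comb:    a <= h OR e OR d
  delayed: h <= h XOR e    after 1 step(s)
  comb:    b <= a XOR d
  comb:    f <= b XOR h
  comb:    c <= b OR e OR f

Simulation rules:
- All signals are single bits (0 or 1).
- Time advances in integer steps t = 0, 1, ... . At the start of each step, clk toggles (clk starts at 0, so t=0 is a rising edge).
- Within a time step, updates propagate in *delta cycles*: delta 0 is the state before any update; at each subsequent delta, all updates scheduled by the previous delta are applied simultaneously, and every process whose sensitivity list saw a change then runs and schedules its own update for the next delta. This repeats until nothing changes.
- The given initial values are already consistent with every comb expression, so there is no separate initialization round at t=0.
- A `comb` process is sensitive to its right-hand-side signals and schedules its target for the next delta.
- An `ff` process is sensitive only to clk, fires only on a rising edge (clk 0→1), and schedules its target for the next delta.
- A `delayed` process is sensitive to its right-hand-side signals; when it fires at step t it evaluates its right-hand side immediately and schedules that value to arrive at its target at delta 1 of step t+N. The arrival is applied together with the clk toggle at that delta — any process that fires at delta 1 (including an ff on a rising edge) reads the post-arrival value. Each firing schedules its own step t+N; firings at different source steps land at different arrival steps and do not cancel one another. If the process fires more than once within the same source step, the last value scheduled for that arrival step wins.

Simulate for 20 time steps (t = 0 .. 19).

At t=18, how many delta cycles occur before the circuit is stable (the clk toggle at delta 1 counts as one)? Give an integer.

t0.Δ0 h=1 clk=0 f=0 b=1 g=0 c=1 a=1 e=0 d=0
t0.Δ1 h=1 clk=1 f=0 b=1 g=0 c=1 a=1 e=0 d=0
t0.Δ2 h=1 clk=1 f=0 b=1 g=1 c=1 a=1 e=1 d=1
t0.Δ3 h=1 clk=1 f=0 b=0 g=1 c=1 a=1 e=1 d=1
t0.Δ4 h=1 clk=1 f=1 b=0 g=1 c=1 a=1 e=1 d=1
t1.Δ0 h=1 clk=1 f=1 b=0 g=1 c=1 a=1 e=1 d=1
t1.Δ1 h=0 clk=0 f=1 b=0 g=1 c=1 a=1 e=1 d=1
t1.Δ2 h=0 clk=0 f=0 b=0 g=1 c=1 a=1 e=1 d=1
t2.Δ0 h=0 clk=0 f=0 b=0 g=1 c=1 a=1 e=1 d=1
t2.Δ1 h=1 clk=1 f=0 b=0 g=1 c=1 a=1 e=1 d=1
t2.Δ2 h=1 clk=1 f=1 b=0 g=1 c=1 a=1 e=1 d=1
t3.Δ0 h=1 clk=1 f=1 b=0 g=1 c=1 a=1 e=1 d=1
t3.Δ1 h=0 clk=0 f=1 b=0 g=1 c=1 a=1 e=1 d=1
t3.Δ2 h=0 clk=0 f=0 b=0 g=1 c=1 a=1 e=1 d=1
t4.Δ0 h=0 clk=0 f=0 b=0 g=1 c=1 a=1 e=1 d=1
t4.Δ1 h=1 clk=1 f=0 b=0 g=1 c=1 a=1 e=1 d=1
t4.Δ2 h=1 clk=1 f=1 b=0 g=1 c=1 a=1 e=1 d=1
t5.Δ0 h=1 clk=1 f=1 b=0 g=1 c=1 a=1 e=1 d=1
t5.Δ1 h=0 clk=0 f=1 b=0 g=1 c=1 a=1 e=1 d=1
t5.Δ2 h=0 clk=0 f=0 b=0 g=1 c=1 a=1 e=1 d=1
t6.Δ0 h=0 clk=0 f=0 b=0 g=1 c=1 a=1 e=1 d=1
t6.Δ1 h=1 clk=1 f=0 b=0 g=1 c=1 a=1 e=1 d=1
t6.Δ2 h=1 clk=1 f=1 b=0 g=1 c=1 a=1 e=1 d=1
t7.Δ0 h=1 clk=1 f=1 b=0 g=1 c=1 a=1 e=1 d=1
t7.Δ1 h=0 clk=0 f=1 b=0 g=1 c=1 a=1 e=1 d=1
t7.Δ2 h=0 clk=0 f=0 b=0 g=1 c=1 a=1 e=1 d=1
t8.Δ0 h=0 clk=0 f=0 b=0 g=1 c=1 a=1 e=1 d=1
t8.Δ1 h=1 clk=1 f=0 b=0 g=1 c=1 a=1 e=1 d=1
t8.Δ2 h=1 clk=1 f=1 b=0 g=1 c=1 a=1 e=1 d=1
t9.Δ0 h=1 clk=1 f=1 b=0 g=1 c=1 a=1 e=1 d=1
t9.Δ1 h=0 clk=0 f=1 b=0 g=1 c=1 a=1 e=1 d=1
t9.Δ2 h=0 clk=0 f=0 b=0 g=1 c=1 a=1 e=1 d=1
t10.Δ0 h=0 clk=0 f=0 b=0 g=1 c=1 a=1 e=1 d=1
t10.Δ1 h=1 clk=1 f=0 b=0 g=1 c=1 a=1 e=1 d=1
t10.Δ2 h=1 clk=1 f=1 b=0 g=1 c=1 a=1 e=1 d=1
t11.Δ0 h=1 clk=1 f=1 b=0 g=1 c=1 a=1 e=1 d=1
t11.Δ1 h=0 clk=0 f=1 b=0 g=1 c=1 a=1 e=1 d=1
t11.Δ2 h=0 clk=0 f=0 b=0 g=1 c=1 a=1 e=1 d=1
t12.Δ0 h=0 clk=0 f=0 b=0 g=1 c=1 a=1 e=1 d=1
t12.Δ1 h=1 clk=1 f=0 b=0 g=1 c=1 a=1 e=1 d=1
t12.Δ2 h=1 clk=1 f=1 b=0 g=1 c=1 a=1 e=1 d=1
t13.Δ0 h=1 clk=1 f=1 b=0 g=1 c=1 a=1 e=1 d=1
t13.Δ1 h=0 clk=0 f=1 b=0 g=1 c=1 a=1 e=1 d=1
t13.Δ2 h=0 clk=0 f=0 b=0 g=1 c=1 a=1 e=1 d=1
t14.Δ0 h=0 clk=0 f=0 b=0 g=1 c=1 a=1 e=1 d=1
t14.Δ1 h=1 clk=1 f=0 b=0 g=1 c=1 a=1 e=1 d=1
t14.Δ2 h=1 clk=1 f=1 b=0 g=1 c=1 a=1 e=1 d=1
t15.Δ0 h=1 clk=1 f=1 b=0 g=1 c=1 a=1 e=1 d=1
t15.Δ1 h=0 clk=0 f=1 b=0 g=1 c=1 a=1 e=1 d=1
t15.Δ2 h=0 clk=0 f=0 b=0 g=1 c=1 a=1 e=1 d=1
t16.Δ0 h=0 clk=0 f=0 b=0 g=1 c=1 a=1 e=1 d=1
t16.Δ1 h=1 clk=1 f=0 b=0 g=1 c=1 a=1 e=1 d=1
t16.Δ2 h=1 clk=1 f=1 b=0 g=1 c=1 a=1 e=1 d=1
t17.Δ0 h=1 clk=1 f=1 b=0 g=1 c=1 a=1 e=1 d=1
t17.Δ1 h=0 clk=0 f=1 b=0 g=1 c=1 a=1 e=1 d=1
t17.Δ2 h=0 clk=0 f=0 b=0 g=1 c=1 a=1 e=1 d=1
t18.Δ0 h=0 clk=0 f=0 b=0 g=1 c=1 a=1 e=1 d=1
t18.Δ1 h=1 clk=1 f=0 b=0 g=1 c=1 a=1 e=1 d=1
t18.Δ2 h=1 clk=1 f=1 b=0 g=1 c=1 a=1 e=1 d=1
t19.Δ0 h=1 clk=1 f=1 b=0 g=1 c=1 a=1 e=1 d=1
t19.Δ1 h=0 clk=0 f=1 b=0 g=1 c=1 a=1 e=1 d=1
t19.Δ2 h=0 clk=0 f=0 b=0 g=1 c=1 a=1 e=1 d=1

2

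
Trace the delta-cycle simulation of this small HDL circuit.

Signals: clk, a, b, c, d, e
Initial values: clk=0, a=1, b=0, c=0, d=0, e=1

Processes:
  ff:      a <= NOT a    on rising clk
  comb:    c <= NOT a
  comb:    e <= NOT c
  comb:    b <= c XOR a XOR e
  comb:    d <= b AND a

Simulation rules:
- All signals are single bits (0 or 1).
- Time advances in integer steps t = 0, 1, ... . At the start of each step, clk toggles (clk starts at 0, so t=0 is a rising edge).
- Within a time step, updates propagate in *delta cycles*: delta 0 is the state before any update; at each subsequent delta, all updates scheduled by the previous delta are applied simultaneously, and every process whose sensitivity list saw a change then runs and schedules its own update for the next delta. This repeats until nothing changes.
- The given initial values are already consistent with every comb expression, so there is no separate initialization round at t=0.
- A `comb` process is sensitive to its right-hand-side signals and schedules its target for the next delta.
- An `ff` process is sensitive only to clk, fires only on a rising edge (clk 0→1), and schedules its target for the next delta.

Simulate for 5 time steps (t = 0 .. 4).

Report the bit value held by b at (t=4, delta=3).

[bits: b,e,clk,a,d,c]
t=0: Δ0=010100 Δ1=011100 Δ2=011000 Δ3=111001 Δ4=001001 Δ5=101001 | 5Δ
t=1: Δ0=101001 Δ1=100001 | 1Δ
t=2: Δ0=100001 Δ1=101001 Δ2=101101 Δ3=001110 Δ4=111100 Δ5=011110 Δ6=011100 | 6Δ
t=3: Δ0=011100 Δ1=010100 | 1Δ
t=4: Δ0=010100 Δ1=011100 Δ2=011000 Δ3=111001 Δ4=001001 Δ5=101001 | 5Δ

1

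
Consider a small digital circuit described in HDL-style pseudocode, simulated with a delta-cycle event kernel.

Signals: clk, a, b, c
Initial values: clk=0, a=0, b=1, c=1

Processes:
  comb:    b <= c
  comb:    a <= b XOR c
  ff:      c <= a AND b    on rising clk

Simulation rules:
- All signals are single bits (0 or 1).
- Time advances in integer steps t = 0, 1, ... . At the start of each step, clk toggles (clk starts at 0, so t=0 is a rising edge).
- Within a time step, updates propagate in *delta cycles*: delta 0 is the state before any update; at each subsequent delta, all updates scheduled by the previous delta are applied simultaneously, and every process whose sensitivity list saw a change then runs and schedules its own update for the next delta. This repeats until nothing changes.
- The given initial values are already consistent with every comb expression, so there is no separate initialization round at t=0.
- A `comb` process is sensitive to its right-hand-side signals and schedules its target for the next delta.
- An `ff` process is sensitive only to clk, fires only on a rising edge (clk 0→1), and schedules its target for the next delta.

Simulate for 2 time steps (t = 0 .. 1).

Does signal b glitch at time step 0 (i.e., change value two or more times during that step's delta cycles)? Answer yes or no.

[bits: clk,c,a,b]
t=0: Δ0=0101 Δ1=1101 Δ2=1001 Δ3=1010 Δ4=1000 | 4Δ
t=1: Δ0=1000 Δ1=0000 | 1Δ

no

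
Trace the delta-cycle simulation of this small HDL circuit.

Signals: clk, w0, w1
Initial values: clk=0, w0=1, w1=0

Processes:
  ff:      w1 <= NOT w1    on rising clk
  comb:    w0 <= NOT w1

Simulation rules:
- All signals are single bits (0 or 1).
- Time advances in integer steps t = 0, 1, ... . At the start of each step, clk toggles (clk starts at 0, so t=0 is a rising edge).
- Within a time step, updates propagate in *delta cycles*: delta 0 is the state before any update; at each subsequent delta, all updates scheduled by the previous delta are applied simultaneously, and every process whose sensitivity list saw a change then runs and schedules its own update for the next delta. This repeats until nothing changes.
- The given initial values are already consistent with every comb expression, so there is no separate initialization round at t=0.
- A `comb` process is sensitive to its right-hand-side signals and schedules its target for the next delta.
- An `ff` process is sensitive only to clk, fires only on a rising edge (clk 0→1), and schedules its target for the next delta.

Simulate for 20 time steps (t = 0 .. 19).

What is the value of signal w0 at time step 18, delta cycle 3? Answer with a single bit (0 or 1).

1

t=0 Δ0: w1=0 clk=0 w0=1
  Δ1: clk:0→1
  Δ2: w1:0→1
  Δ3: w0:1→0
  (3Δ to stable)
t=1 Δ0: w1=1 clk=1 w0=0
  Δ1: clk:1→0
  (1Δ to stable)
t=2 Δ0: w1=1 clk=0 w0=0
  Δ1: clk:0→1
  Δ2: w1:1→0
  Δ3: w0:0→1
  (3Δ to stable)
t=3 Δ0: w1=0 clk=1 w0=1
  Δ1: clk:1→0
  (1Δ to stable)
t=4 Δ0: w1=0 clk=0 w0=1
  Δ1: clk:0→1
  Δ2: w1:0→1
  Δ3: w0:1→0
  (3Δ to stable)
t=5 Δ0: w1=1 clk=1 w0=0
  Δ1: clk:1→0
  (1Δ to stable)
t=6 Δ0: w1=1 clk=0 w0=0
  Δ1: clk:0→1
  Δ2: w1:1→0
  Δ3: w0:0→1
  (3Δ to stable)
t=7 Δ0: w1=0 clk=1 w0=1
  Δ1: clk:1→0
  (1Δ to stable)
t=8 Δ0: w1=0 clk=0 w0=1
  Δ1: clk:0→1
  Δ2: w1:0→1
  Δ3: w0:1→0
  (3Δ to stable)
t=9 Δ0: w1=1 clk=1 w0=0
  Δ1: clk:1→0
  (1Δ to stable)
t=10 Δ0: w1=1 clk=0 w0=0
  Δ1: clk:0→1
  Δ2: w1:1→0
  Δ3: w0:0→1
  (3Δ to stable)
t=11 Δ0: w1=0 clk=1 w0=1
  Δ1: clk:1→0
  (1Δ to stable)
t=12 Δ0: w1=0 clk=0 w0=1
  Δ1: clk:0→1
  Δ2: w1:0→1
  Δ3: w0:1→0
  (3Δ to stable)
t=13 Δ0: w1=1 clk=1 w0=0
  Δ1: clk:1→0
  (1Δ to stable)
t=14 Δ0: w1=1 clk=0 w0=0
  Δ1: clk:0→1
  Δ2: w1:1→0
  Δ3: w0:0→1
  (3Δ to stable)
t=15 Δ0: w1=0 clk=1 w0=1
  Δ1: clk:1→0
  (1Δ to stable)
t=16 Δ0: w1=0 clk=0 w0=1
  Δ1: clk:0→1
  Δ2: w1:0→1
  Δ3: w0:1→0
  (3Δ to stable)
t=17 Δ0: w1=1 clk=1 w0=0
  Δ1: clk:1→0
  (1Δ to stable)
t=18 Δ0: w1=1 clk=0 w0=0
  Δ1: clk:0→1
  Δ2: w1:1→0
  Δ3: w0:0→1
  (3Δ to stable)
t=19 Δ0: w1=0 clk=1 w0=1
  Δ1: clk:1→0
  (1Δ to stable)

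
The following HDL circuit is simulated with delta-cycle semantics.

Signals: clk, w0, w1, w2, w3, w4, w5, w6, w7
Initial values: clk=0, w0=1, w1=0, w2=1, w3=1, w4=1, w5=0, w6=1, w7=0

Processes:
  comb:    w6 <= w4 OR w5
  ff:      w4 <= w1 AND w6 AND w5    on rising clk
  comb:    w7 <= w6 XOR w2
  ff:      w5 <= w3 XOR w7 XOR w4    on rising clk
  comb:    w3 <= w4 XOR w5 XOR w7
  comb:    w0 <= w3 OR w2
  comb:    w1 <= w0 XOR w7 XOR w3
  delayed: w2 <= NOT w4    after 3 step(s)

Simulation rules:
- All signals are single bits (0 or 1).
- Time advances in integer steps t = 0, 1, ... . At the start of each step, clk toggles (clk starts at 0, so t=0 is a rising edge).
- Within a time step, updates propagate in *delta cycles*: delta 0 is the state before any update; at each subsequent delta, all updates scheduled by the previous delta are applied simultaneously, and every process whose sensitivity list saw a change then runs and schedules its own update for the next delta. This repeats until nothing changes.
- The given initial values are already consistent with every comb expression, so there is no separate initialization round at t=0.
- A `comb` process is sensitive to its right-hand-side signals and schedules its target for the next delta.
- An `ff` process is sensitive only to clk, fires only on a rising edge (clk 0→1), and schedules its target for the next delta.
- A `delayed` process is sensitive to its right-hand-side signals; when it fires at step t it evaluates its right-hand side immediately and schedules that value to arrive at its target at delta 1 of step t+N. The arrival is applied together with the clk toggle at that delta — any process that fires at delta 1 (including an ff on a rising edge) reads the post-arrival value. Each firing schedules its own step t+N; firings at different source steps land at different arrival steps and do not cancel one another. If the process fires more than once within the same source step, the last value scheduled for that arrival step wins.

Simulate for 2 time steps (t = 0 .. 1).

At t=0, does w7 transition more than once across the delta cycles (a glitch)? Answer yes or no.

no

[bits: w7,w4,w2,w1,w6,clk,w0,w5,w3]
t=0: Δ0=011010101 Δ1=011011101 Δ2=001011101 Δ3=001001100 Δ4=101101100 Δ5=101001101 Δ6=101101101 | 6Δ
t=1: Δ0=101101101 Δ1=101100101 | 1Δ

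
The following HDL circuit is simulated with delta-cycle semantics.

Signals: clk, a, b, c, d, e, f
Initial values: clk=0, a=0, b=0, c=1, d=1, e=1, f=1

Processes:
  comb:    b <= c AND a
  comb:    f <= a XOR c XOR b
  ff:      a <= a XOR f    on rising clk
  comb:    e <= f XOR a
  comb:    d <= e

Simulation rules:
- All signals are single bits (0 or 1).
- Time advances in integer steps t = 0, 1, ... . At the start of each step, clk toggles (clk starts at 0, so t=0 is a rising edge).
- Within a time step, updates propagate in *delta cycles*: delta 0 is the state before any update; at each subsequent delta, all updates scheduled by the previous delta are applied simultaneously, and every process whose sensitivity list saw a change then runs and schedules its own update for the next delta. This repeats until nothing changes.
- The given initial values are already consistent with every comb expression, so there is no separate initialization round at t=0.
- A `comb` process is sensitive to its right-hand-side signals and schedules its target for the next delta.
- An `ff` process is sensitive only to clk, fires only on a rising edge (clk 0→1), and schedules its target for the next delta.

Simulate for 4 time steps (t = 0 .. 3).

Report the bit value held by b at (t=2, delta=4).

[bits: b,a,clk,c,d,f,e]
t=0: Δ0=0001111 Δ1=0011111 Δ2=0111111 Δ3=1111100 Δ4=1111011 Δ5=1111110 Δ6=1111010 | 6Δ
t=1: Δ0=1111010 Δ1=1101010 | 1Δ
t=2: Δ0=1101010 Δ1=1111010 Δ2=1011010 Δ3=0011001 Δ4=0011110 Δ5=0011011 Δ6=0011111 | 6Δ
t=3: Δ0=0011111 Δ1=0001111 | 1Δ

0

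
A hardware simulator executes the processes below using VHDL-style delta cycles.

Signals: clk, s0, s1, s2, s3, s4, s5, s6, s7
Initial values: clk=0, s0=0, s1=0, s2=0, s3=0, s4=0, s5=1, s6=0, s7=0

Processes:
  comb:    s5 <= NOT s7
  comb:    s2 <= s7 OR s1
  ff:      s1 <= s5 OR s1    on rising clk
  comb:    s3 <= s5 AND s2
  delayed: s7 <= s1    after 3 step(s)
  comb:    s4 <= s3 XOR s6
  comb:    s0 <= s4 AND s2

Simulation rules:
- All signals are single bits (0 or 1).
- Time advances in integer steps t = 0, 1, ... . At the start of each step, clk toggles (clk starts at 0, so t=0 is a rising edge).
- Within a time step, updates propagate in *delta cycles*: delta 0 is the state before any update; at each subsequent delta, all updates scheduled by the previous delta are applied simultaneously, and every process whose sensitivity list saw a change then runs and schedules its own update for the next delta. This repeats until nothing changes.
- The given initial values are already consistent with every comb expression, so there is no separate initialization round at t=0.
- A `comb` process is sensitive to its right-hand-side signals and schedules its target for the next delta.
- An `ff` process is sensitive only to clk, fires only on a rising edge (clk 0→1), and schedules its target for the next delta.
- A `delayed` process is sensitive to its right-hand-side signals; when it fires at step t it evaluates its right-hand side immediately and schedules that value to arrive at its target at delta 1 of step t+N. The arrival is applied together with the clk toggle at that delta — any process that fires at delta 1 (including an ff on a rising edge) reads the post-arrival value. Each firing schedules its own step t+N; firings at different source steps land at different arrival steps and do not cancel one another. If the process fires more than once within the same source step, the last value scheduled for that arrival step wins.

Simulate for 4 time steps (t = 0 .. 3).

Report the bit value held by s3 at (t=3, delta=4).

0

t=0 Δ0: s6=0 s4=0 s3=0 s2=0 clk=0 s0=0 s1=0 s5=1 s7=0
  Δ1: clk:0→1
  Δ2: s1:0→1
  Δ3: s2:0→1
  Δ4: s3:0→1
  Δ5: s4:0→1
  Δ6: s0:0→1
  (6Δ to stable)
t=1 Δ0: s6=0 s4=1 s3=1 s2=1 clk=1 s0=1 s1=1 s5=1 s7=0
  Δ1: clk:1→0
  (1Δ to stable)
t=2 Δ0: s6=0 s4=1 s3=1 s2=1 clk=0 s0=1 s1=1 s5=1 s7=0
  Δ1: clk:0→1
  (1Δ to stable)
t=3 Δ0: s6=0 s4=1 s3=1 s2=1 clk=1 s0=1 s1=1 s5=1 s7=0
  Δ1: clk:1→0, s7:0→1
  Δ2: s5:1→0
  Δ3: s3:1→0
  Δ4: s4:1→0
  Δ5: s0:1→0
  (5Δ to stable)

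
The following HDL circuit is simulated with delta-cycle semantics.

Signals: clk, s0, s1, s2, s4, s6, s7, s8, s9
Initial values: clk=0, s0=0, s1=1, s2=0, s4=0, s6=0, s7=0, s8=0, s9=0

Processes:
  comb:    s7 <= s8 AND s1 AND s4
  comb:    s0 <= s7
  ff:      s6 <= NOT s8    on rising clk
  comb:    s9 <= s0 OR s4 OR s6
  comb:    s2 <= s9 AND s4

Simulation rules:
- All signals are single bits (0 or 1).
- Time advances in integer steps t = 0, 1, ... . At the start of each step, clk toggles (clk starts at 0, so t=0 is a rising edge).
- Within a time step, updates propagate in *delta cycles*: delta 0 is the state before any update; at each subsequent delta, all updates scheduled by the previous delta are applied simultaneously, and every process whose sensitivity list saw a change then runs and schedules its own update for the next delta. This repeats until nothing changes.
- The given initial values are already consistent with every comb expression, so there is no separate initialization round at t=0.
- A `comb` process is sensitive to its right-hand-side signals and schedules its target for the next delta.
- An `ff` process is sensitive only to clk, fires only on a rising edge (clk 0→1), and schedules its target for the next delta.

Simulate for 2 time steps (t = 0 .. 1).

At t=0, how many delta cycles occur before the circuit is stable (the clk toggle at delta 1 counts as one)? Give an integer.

3

t0.Δ0 s7=0 clk=0 s6=0 s9=0 s8=0 s2=0 s4=0 s0=0 s1=1
t0.Δ1 s7=0 clk=1 s6=0 s9=0 s8=0 s2=0 s4=0 s0=0 s1=1
t0.Δ2 s7=0 clk=1 s6=1 s9=0 s8=0 s2=0 s4=0 s0=0 s1=1
t0.Δ3 s7=0 clk=1 s6=1 s9=1 s8=0 s2=0 s4=0 s0=0 s1=1
t1.Δ0 s7=0 clk=1 s6=1 s9=1 s8=0 s2=0 s4=0 s0=0 s1=1
t1.Δ1 s7=0 clk=0 s6=1 s9=1 s8=0 s2=0 s4=0 s0=0 s1=1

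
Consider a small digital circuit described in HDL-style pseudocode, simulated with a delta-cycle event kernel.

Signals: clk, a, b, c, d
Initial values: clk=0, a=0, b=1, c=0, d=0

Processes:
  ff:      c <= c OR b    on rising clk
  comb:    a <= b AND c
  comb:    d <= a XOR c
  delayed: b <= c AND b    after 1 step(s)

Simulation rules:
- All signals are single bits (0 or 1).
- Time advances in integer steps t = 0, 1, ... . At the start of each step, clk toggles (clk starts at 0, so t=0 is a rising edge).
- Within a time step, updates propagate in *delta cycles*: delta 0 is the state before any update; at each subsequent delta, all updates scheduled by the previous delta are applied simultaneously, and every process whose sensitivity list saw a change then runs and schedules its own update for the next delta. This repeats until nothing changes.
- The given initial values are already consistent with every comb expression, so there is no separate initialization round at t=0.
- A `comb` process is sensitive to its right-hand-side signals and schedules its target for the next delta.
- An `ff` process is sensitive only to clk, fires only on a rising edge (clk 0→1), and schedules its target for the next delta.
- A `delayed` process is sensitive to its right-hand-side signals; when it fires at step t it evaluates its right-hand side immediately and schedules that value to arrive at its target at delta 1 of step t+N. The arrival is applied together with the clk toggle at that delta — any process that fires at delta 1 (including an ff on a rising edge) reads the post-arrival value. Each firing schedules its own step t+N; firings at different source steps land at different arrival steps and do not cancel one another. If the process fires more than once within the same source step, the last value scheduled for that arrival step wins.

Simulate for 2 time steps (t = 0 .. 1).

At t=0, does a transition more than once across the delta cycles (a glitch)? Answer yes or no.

t0.Δ0 d=0 c=0 clk=0 a=0 b=1
t0.Δ1 d=0 c=0 clk=1 a=0 b=1
t0.Δ2 d=0 c=1 clk=1 a=0 b=1
t0.Δ3 d=1 c=1 clk=1 a=1 b=1
t0.Δ4 d=0 c=1 clk=1 a=1 b=1
t1.Δ0 d=0 c=1 clk=1 a=1 b=1
t1.Δ1 d=0 c=1 clk=0 a=1 b=1

no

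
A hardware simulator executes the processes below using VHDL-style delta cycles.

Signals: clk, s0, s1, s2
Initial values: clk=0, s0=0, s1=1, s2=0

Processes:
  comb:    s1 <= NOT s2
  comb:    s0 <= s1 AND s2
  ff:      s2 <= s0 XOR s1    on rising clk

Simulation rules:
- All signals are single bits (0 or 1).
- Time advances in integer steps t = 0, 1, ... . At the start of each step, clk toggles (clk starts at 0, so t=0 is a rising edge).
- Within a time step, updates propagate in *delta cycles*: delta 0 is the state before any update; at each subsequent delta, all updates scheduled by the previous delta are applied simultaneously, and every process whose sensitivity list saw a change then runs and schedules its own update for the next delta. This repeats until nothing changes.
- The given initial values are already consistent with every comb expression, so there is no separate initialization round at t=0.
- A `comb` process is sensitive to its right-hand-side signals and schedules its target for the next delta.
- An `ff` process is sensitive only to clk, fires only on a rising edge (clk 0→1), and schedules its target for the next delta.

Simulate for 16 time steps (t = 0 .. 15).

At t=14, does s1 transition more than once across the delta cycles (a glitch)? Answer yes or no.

t=0 Δ0: s0=0 s2=0 clk=0 s1=1
  Δ1: clk:0→1
  Δ2: s2:0→1
  Δ3: s0:0→1, s1:1→0
  Δ4: s0:1→0
  (4Δ to stable)
t=1 Δ0: s0=0 s2=1 clk=1 s1=0
  Δ1: clk:1→0
  (1Δ to stable)
t=2 Δ0: s0=0 s2=1 clk=0 s1=0
  Δ1: clk:0→1
  Δ2: s2:1→0
  Δ3: s1:0→1
  (3Δ to stable)
t=3 Δ0: s0=0 s2=0 clk=1 s1=1
  Δ1: clk:1→0
  (1Δ to stable)
t=4 Δ0: s0=0 s2=0 clk=0 s1=1
  Δ1: clk:0→1
  Δ2: s2:0→1
  Δ3: s0:0→1, s1:1→0
  Δ4: s0:1→0
  (4Δ to stable)
t=5 Δ0: s0=0 s2=1 clk=1 s1=0
  Δ1: clk:1→0
  (1Δ to stable)
t=6 Δ0: s0=0 s2=1 clk=0 s1=0
  Δ1: clk:0→1
  Δ2: s2:1→0
  Δ3: s1:0→1
  (3Δ to stable)
t=7 Δ0: s0=0 s2=0 clk=1 s1=1
  Δ1: clk:1→0
  (1Δ to stable)
t=8 Δ0: s0=0 s2=0 clk=0 s1=1
  Δ1: clk:0→1
  Δ2: s2:0→1
  Δ3: s0:0→1, s1:1→0
  Δ4: s0:1→0
  (4Δ to stable)
t=9 Δ0: s0=0 s2=1 clk=1 s1=0
  Δ1: clk:1→0
  (1Δ to stable)
t=10 Δ0: s0=0 s2=1 clk=0 s1=0
  Δ1: clk:0→1
  Δ2: s2:1→0
  Δ3: s1:0→1
  (3Δ to stable)
t=11 Δ0: s0=0 s2=0 clk=1 s1=1
  Δ1: clk:1→0
  (1Δ to stable)
t=12 Δ0: s0=0 s2=0 clk=0 s1=1
  Δ1: clk:0→1
  Δ2: s2:0→1
  Δ3: s0:0→1, s1:1→0
  Δ4: s0:1→0
  (4Δ to stable)
t=13 Δ0: s0=0 s2=1 clk=1 s1=0
  Δ1: clk:1→0
  (1Δ to stable)
t=14 Δ0: s0=0 s2=1 clk=0 s1=0
  Δ1: clk:0→1
  Δ2: s2:1→0
  Δ3: s1:0→1
  (3Δ to stable)
t=15 Δ0: s0=0 s2=0 clk=1 s1=1
  Δ1: clk:1→0
  (1Δ to stable)

no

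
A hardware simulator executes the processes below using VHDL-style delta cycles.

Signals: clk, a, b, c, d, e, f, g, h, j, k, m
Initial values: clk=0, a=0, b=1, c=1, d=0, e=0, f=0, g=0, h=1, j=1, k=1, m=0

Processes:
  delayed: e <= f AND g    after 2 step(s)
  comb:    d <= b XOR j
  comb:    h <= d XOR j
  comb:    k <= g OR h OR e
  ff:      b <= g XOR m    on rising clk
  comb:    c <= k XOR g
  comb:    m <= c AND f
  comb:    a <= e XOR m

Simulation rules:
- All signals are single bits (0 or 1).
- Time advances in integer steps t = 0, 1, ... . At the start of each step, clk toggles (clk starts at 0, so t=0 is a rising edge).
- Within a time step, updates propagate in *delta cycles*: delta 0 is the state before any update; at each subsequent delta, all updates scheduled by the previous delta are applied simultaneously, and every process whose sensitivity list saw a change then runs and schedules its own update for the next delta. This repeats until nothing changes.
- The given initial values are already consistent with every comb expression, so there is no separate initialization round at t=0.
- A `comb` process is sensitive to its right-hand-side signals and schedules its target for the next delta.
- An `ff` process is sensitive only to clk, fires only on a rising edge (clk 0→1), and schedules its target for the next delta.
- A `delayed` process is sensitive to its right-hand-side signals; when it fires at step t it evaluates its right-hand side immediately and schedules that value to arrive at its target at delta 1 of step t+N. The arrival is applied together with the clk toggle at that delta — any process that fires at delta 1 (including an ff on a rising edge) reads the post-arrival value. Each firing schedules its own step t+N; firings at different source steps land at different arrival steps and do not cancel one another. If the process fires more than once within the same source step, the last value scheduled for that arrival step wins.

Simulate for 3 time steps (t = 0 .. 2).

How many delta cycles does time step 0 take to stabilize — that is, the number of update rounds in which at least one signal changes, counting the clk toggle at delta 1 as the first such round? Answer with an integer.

[bits: a,f,k,m,j,g,b,c,h,e,d,clk]
t=0: Δ0=001010111000 Δ1=001010111001 Δ2=001010011001 Δ3=001010011011 Δ4=001010010011 Δ5=000010010011 Δ6=000010000011 | 6Δ
t=1: Δ0=000010000011 Δ1=000010000010 | 1Δ
t=2: Δ0=000010000010 Δ1=000010000011 | 1Δ

6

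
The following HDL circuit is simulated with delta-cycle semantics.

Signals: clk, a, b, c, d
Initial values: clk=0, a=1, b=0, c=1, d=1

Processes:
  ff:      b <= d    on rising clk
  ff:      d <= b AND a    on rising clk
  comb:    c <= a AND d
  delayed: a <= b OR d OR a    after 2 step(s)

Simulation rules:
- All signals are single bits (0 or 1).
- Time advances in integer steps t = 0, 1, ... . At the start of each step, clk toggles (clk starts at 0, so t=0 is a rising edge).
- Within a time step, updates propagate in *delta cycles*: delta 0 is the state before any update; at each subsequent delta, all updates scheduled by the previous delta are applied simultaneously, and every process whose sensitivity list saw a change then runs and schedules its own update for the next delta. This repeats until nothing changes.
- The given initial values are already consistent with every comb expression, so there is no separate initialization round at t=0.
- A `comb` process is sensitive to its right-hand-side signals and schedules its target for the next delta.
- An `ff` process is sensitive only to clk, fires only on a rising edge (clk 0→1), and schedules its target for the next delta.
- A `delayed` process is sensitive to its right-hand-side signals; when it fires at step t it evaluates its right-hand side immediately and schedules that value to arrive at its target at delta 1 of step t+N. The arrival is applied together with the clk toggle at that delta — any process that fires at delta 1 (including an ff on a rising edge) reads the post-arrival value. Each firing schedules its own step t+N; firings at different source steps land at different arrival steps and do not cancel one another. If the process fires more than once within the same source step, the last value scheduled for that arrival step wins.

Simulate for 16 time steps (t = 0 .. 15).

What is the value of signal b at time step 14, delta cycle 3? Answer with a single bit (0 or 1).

0

[bits: b,clk,a,d,c]
t=0: Δ0=00111 Δ1=01111 Δ2=11101 Δ3=11100 | 3Δ
t=1: Δ0=11100 Δ1=10100 | 1Δ
t=2: Δ0=10100 Δ1=11100 Δ2=01110 Δ3=01111 | 3Δ
t=3: Δ0=01111 Δ1=00111 | 1Δ
t=4: Δ0=00111 Δ1=01111 Δ2=11101 Δ3=11100 | 3Δ
t=5: Δ0=11100 Δ1=10100 | 1Δ
t=6: Δ0=10100 Δ1=11100 Δ2=01110 Δ3=01111 | 3Δ
t=7: Δ0=01111 Δ1=00111 | 1Δ
t=8: Δ0=00111 Δ1=01111 Δ2=11101 Δ3=11100 | 3Δ
t=9: Δ0=11100 Δ1=10100 | 1Δ
t=10: Δ0=10100 Δ1=11100 Δ2=01110 Δ3=01111 | 3Δ
t=11: Δ0=01111 Δ1=00111 | 1Δ
t=12: Δ0=00111 Δ1=01111 Δ2=11101 Δ3=11100 | 3Δ
t=13: Δ0=11100 Δ1=10100 | 1Δ
t=14: Δ0=10100 Δ1=11100 Δ2=01110 Δ3=01111 | 3Δ
t=15: Δ0=01111 Δ1=00111 | 1Δ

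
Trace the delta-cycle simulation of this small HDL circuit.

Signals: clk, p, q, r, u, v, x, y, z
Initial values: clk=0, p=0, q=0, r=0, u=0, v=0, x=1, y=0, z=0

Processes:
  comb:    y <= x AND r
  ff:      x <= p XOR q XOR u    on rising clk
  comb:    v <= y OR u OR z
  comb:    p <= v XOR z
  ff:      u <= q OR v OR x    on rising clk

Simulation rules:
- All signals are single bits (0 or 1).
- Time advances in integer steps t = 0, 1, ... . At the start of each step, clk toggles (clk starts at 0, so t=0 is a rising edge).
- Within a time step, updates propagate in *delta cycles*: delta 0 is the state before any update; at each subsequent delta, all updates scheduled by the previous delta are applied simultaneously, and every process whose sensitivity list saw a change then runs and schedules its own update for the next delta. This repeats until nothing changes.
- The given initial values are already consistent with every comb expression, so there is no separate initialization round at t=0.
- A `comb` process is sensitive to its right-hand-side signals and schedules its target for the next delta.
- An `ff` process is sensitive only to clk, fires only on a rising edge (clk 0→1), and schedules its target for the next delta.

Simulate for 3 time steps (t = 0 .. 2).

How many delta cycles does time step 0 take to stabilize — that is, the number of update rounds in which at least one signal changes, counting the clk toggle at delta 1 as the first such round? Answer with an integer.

4

t0.Δ0 r=0 z=0 q=0 v=0 clk=0 u=0 y=0 p=0 x=1
t0.Δ1 r=0 z=0 q=0 v=0 clk=1 u=0 y=0 p=0 x=1
t0.Δ2 r=0 z=0 q=0 v=0 clk=1 u=1 y=0 p=0 x=0
t0.Δ3 r=0 z=0 q=0 v=1 clk=1 u=1 y=0 p=0 x=0
t0.Δ4 r=0 z=0 q=0 v=1 clk=1 u=1 y=0 p=1 x=0
t1.Δ0 r=0 z=0 q=0 v=1 clk=1 u=1 y=0 p=1 x=0
t1.Δ1 r=0 z=0 q=0 v=1 clk=0 u=1 y=0 p=1 x=0
t2.Δ0 r=0 z=0 q=0 v=1 clk=0 u=1 y=0 p=1 x=0
t2.Δ1 r=0 z=0 q=0 v=1 clk=1 u=1 y=0 p=1 x=0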